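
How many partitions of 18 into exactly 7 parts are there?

There are too many to list fully; the first 12 (by largest part) are:
12 + 1 + 1 + 1 + 1 + 1 + 1
11 + 2 + 1 + 1 + 1 + 1 + 1
10 + 3 + 1 + 1 + 1 + 1 + 1
10 + 2 + 2 + 1 + 1 + 1 + 1
9 + 4 + 1 + 1 + 1 + 1 + 1
9 + 3 + 2 + 1 + 1 + 1 + 1
9 + 2 + 2 + 2 + 1 + 1 + 1
8 + 5 + 1 + 1 + 1 + 1 + 1
8 + 4 + 2 + 1 + 1 + 1 + 1
8 + 3 + 3 + 1 + 1 + 1 + 1
8 + 3 + 2 + 2 + 1 + 1 + 1
8 + 2 + 2 + 2 + 2 + 1 + 1
…and 37 more, for 49 total.

49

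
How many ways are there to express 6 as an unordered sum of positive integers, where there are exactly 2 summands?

Listing the qualifying partitions of 6:
5 + 1
4 + 2
3 + 3
That's 3 in total.

3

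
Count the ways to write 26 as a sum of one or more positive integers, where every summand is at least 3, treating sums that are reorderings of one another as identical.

158

Direct enumeration gives 158 partitions.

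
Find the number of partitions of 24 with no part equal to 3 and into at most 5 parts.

213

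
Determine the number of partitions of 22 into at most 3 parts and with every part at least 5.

16

The partitions of 22 that satisfy the conditions:
22
5,17
6,16
7,15
8,14
9,13
10,12
5,5,12
11,11
5,6,11
5,7,10
6,6,10
5,8,9
6,7,9
6,8,8
7,7,8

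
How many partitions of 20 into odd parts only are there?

There are too many to list fully; the first 12 (by largest part) are:
19+1
17+3
17+1+1+1
15+5
15+3+1+1
15+1+1+1+1+1
13+7
13+5+1+1
13+3+3+1
13+3+1+1+1+1
13+1+1+1+1+1+1+1
11+9
…and 52 more, for 64 total.

64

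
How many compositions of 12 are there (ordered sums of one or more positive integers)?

2048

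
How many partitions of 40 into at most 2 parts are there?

21

The partitions of 40 that satisfy the conditions:
40
39, 1
38, 2
37, 3
36, 4
35, 5
34, 6
33, 7
32, 8
31, 9
30, 10
29, 11
28, 12
27, 13
26, 14
25, 15
24, 16
23, 17
22, 18
21, 19
20, 20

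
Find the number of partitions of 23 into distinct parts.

104

Direct enumeration gives 104 partitions.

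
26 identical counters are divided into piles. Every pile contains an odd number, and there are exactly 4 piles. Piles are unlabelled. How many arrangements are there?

There are too many to list fully; the first 12 (by largest part) are:
23, 1, 1, 1
21, 3, 1, 1
19, 5, 1, 1
19, 3, 3, 1
17, 7, 1, 1
17, 5, 3, 1
17, 3, 3, 3
15, 9, 1, 1
15, 7, 3, 1
15, 5, 5, 1
15, 5, 3, 3
13, 11, 1, 1
…and 15 more, for 27 total.

27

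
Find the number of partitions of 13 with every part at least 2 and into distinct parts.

10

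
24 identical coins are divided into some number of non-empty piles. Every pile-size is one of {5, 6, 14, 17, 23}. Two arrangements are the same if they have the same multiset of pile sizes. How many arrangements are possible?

2

They are:
5, 5, 14
6, 6, 6, 6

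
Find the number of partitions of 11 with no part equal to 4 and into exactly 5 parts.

Enumerating:
7,1,1,1,1
6,2,1,1,1
5,3,1,1,1
5,2,2,1,1
3,3,3,1,1
3,3,2,2,1
3,2,2,2,2
That's 7 in total.

7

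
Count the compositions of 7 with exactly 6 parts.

Equivalently, choose which 5 of the 6 gaps become plus signs: C(6,5) = 6.

6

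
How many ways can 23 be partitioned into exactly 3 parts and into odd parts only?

They are:
21, 1, 1
19, 3, 1
17, 5, 1
17, 3, 3
15, 7, 1
15, 5, 3
13, 9, 1
13, 7, 3
13, 5, 5
11, 11, 1
11, 9, 3
11, 7, 5
9, 9, 5
9, 7, 7
Counting gives 14.

14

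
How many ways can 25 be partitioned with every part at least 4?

There are too many to list fully; the first 12 (by largest part) are:
25
21+4
20+5
19+6
18+7
17+8
17+4+4
16+9
16+5+4
15+10
15+6+4
15+5+5
…and 45 more, for 57 total.

57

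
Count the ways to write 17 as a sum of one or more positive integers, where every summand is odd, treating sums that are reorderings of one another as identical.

There are too many to list fully; the first 12 (by largest part) are:
17
1+1+15
1+3+13
1+1+1+1+13
1+5+11
3+3+11
1+1+1+3+11
1+1+1+1+1+1+11
1+7+9
3+5+9
1+1+1+5+9
1+1+3+3+9
…and 26 more, for 38 total.

38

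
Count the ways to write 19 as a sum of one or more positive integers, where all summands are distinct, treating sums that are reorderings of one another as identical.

A partial list (first 12 by largest part):
19
18+1
17+2
16+3
16+2+1
15+4
15+3+1
14+5
14+4+1
14+3+2
13+6
13+5+1
…and 42 more, for 54 total.

54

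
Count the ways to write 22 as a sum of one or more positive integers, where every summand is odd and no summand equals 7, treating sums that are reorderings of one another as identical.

62

A partial list (first 12 by largest part):
21,1
19,3
19,1,1,1
17,5
17,3,1,1
17,1,1,1,1,1
15,5,1,1
15,3,3,1
15,3,1,1,1,1
15,1,1,1,1,1,1,1
13,9
13,5,3,1
…and 50 more, for 62 total.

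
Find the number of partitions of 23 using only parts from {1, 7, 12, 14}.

The partitions of 23 that satisfy the conditions:
14 + 7 + 1 + 1
14 + 1 + 1 + 1 + 1 + 1 + 1 + 1 + 1 + 1
12 + 7 + 1 + 1 + 1 + 1
12 + 1 + 1 + 1 + 1 + 1 + 1 + 1 + 1 + 1 + 1 + 1
7 + 7 + 7 + 1 + 1
7 + 7 + 1 + 1 + 1 + 1 + 1 + 1 + 1 + 1 + 1
7 + 1 + 1 + 1 + 1 + 1 + 1 + 1 + 1 + 1 + 1 + 1 + 1 + 1 + 1 + 1 + 1
1 + 1 + 1 + 1 + 1 + 1 + 1 + 1 + 1 + 1 + 1 + 1 + 1 + 1 + 1 + 1 + 1 + 1 + 1 + 1 + 1 + 1 + 1

8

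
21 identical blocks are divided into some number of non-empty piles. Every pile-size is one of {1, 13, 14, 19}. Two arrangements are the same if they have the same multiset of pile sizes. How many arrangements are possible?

Enumerating:
19,1,1
14,1,1,1,1,1,1,1
13,1,1,1,1,1,1,1,1
1,1,1,1,1,1,1,1,1,1,1,1,1,1,1,1,1,1,1,1,1
Counting gives 4.

4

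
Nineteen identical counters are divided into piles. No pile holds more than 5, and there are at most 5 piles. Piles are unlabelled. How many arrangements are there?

They are:
5 + 5 + 5 + 4
5 + 5 + 5 + 3 + 1
5 + 5 + 5 + 2 + 2
5 + 5 + 4 + 4 + 1
5 + 5 + 4 + 3 + 2
5 + 5 + 3 + 3 + 3
5 + 4 + 4 + 4 + 2
5 + 4 + 4 + 3 + 3
4 + 4 + 4 + 4 + 3

9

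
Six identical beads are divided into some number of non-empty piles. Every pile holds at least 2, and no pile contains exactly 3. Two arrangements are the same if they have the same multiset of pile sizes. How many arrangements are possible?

3

They are:
6
2,4
2,2,2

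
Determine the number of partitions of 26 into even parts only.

101

A full systematic count gives 101.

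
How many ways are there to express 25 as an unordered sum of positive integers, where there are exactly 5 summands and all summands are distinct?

30

A partial list (first 12 by largest part):
15+4+3+2+1
14+5+3+2+1
13+6+3+2+1
13+5+4+2+1
12+7+3+2+1
12+6+4+2+1
12+5+4+3+1
11+8+3+2+1
11+7+4+2+1
11+6+5+2+1
11+6+4+3+1
11+5+4+3+2
…and 18 more, for 30 total.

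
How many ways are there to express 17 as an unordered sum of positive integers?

297

There are 297 such partitions.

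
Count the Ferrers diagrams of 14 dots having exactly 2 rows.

7

They are:
13 + 1
12 + 2
11 + 3
10 + 4
9 + 5
8 + 6
7 + 7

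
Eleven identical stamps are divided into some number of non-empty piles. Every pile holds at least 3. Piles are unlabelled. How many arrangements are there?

The partitions of 11 that satisfy the conditions:
11
8, 3
7, 4
6, 5
5, 3, 3
4, 4, 3

6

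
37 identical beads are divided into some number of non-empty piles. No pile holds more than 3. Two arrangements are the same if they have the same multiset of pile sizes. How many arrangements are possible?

133

A full systematic count gives 133.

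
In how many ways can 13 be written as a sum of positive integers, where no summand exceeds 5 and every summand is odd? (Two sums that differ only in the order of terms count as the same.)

10

Enumerating:
5+5+3
5+5+1+1+1
5+3+3+1+1
5+3+1+1+1+1+1
5+1+1+1+1+1+1+1+1
3+3+3+3+1
3+3+3+1+1+1+1
3+3+1+1+1+1+1+1+1
3+1+1+1+1+1+1+1+1+1+1
1+1+1+1+1+1+1+1+1+1+1+1+1
Counting gives 10.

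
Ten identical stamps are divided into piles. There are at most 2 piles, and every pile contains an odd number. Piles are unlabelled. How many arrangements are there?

3

Enumerating:
1,9
3,7
5,5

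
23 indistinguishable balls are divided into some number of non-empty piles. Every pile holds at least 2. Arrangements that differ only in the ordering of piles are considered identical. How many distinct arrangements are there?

253

Systematic enumeration (by largest part, then next-largest, …) yields 253.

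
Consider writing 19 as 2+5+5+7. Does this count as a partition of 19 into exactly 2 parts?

No

The parts sum to 19, and the condition 'there are exactly 2 summands' is violated.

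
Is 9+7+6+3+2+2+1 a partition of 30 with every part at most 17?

Yes

The parts sum to 30, and the condition 'no summand exceeds 17' holds.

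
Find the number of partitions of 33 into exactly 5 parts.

540

There are 540 such partitions.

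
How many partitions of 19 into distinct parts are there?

A partial list (first 12 by largest part):
19
1 + 18
2 + 17
3 + 16
1 + 2 + 16
4 + 15
1 + 3 + 15
5 + 14
1 + 4 + 14
2 + 3 + 14
6 + 13
1 + 5 + 13
…and 42 more, for 54 total.

54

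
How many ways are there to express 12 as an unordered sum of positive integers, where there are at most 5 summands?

A partial list (first 12 by largest part):
12
11 + 1
10 + 2
10 + 1 + 1
9 + 3
9 + 2 + 1
9 + 1 + 1 + 1
8 + 4
8 + 3 + 1
8 + 2 + 2
8 + 2 + 1 + 1
8 + 1 + 1 + 1 + 1
…and 35 more, for 47 total.

47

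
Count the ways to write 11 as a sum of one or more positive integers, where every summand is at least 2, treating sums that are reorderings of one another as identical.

Listing the qualifying partitions of 11:
11
9, 2
8, 3
7, 4
7, 2, 2
6, 5
6, 3, 2
5, 4, 2
5, 3, 3
5, 2, 2, 2
4, 4, 3
4, 3, 2, 2
3, 3, 3, 2
3, 2, 2, 2, 2
Counting gives 14.

14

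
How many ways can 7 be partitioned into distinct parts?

They are:
7
6 + 1
5 + 2
4 + 3
4 + 2 + 1

5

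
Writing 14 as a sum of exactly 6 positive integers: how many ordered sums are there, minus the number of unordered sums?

Compositions: C(13,5) = 1287.
Partitions of 14 into exactly 6 parts: 20.
Difference: 1287 − 20 = 1267.

1267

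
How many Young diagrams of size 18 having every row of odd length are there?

There are too many to list fully; the first 12 (by largest part) are:
1 + 17
3 + 15
1 + 1 + 1 + 15
5 + 13
1 + 1 + 3 + 13
1 + 1 + 1 + 1 + 1 + 13
7 + 11
1 + 1 + 5 + 11
1 + 3 + 3 + 11
1 + 1 + 1 + 1 + 3 + 11
1 + 1 + 1 + 1 + 1 + 1 + 1 + 11
9 + 9
…and 34 more, for 46 total.

46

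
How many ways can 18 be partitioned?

There are 385 such partitions.

385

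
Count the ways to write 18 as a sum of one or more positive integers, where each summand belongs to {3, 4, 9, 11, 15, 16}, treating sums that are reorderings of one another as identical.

The partitions of 18 that satisfy the conditions:
3+15
3+4+11
9+9
3+3+3+9
3+3+4+4+4
3+3+3+3+3+3

6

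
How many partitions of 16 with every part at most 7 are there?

A full systematic count gives 164.

164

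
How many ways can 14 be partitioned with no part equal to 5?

105

Enumerating by decreasing first part gives 105 partitions in all.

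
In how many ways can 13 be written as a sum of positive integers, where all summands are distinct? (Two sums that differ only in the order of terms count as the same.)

18

Enumerating:
13
1+12
2+11
3+10
1+2+10
4+9
1+3+9
5+8
1+4+8
2+3+8
6+7
1+5+7
2+4+7
1+2+3+7
2+5+6
3+4+6
1+2+4+6
1+3+4+5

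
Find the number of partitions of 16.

231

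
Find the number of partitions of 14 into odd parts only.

Listing the qualifying partitions of 14:
13,1
11,3
11,1,1,1
9,5
9,3,1,1
9,1,1,1,1,1
7,7
7,5,1,1
7,3,3,1
7,3,1,1,1,1
7,1,1,1,1,1,1,1
5,5,3,1
5,5,1,1,1,1
5,3,3,3
5,3,3,1,1,1
5,3,1,1,1,1,1,1
5,1,1,1,1,1,1,1,1,1
3,3,3,3,1,1
3,3,3,1,1,1,1,1
3,3,1,1,1,1,1,1,1,1
3,1,1,1,1,1,1,1,1,1,1,1
1,1,1,1,1,1,1,1,1,1,1,1,1,1

22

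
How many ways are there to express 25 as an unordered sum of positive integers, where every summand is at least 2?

383

Direct enumeration gives 383 partitions.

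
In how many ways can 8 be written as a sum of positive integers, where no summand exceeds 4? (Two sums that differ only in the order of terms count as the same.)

15

Listing the qualifying partitions of 8:
4 + 4
4 + 3 + 1
4 + 2 + 2
4 + 2 + 1 + 1
4 + 1 + 1 + 1 + 1
3 + 3 + 2
3 + 3 + 1 + 1
3 + 2 + 2 + 1
3 + 2 + 1 + 1 + 1
3 + 1 + 1 + 1 + 1 + 1
2 + 2 + 2 + 2
2 + 2 + 2 + 1 + 1
2 + 2 + 1 + 1 + 1 + 1
2 + 1 + 1 + 1 + 1 + 1 + 1
1 + 1 + 1 + 1 + 1 + 1 + 1 + 1
Counting gives 15.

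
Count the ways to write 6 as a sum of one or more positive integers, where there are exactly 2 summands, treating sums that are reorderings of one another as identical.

Enumerating:
1+5
2+4
3+3

3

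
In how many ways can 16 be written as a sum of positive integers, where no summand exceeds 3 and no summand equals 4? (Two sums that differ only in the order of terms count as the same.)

30

A partial list (first 12 by largest part):
1,3,3,3,3,3
2,2,3,3,3,3
1,1,2,3,3,3,3
1,1,1,1,3,3,3,3
1,2,2,2,3,3,3
1,1,1,2,2,3,3,3
1,1,1,1,1,2,3,3,3
1,1,1,1,1,1,1,3,3,3
2,2,2,2,2,3,3
1,1,2,2,2,2,3,3
1,1,1,1,2,2,2,3,3
1,1,1,1,1,1,2,2,3,3
…and 18 more, for 30 total.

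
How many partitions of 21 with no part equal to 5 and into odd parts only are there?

There are too many to list fully; the first 12 (by largest part) are:
21
1+1+19
1+3+17
1+1+1+1+17
3+3+15
1+1+1+3+15
1+1+1+1+1+1+15
1+7+13
1+1+3+3+13
1+1+1+1+1+3+13
1+1+1+1+1+1+1+1+13
1+9+11
…and 32 more, for 44 total.

44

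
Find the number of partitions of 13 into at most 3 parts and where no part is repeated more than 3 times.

21

Listing the qualifying partitions of 13:
13
1, 12
2, 11
1, 1, 11
3, 10
1, 2, 10
4, 9
1, 3, 9
2, 2, 9
5, 8
1, 4, 8
2, 3, 8
6, 7
1, 5, 7
2, 4, 7
3, 3, 7
1, 6, 6
2, 5, 6
3, 4, 6
3, 5, 5
4, 4, 5
Counting gives 21.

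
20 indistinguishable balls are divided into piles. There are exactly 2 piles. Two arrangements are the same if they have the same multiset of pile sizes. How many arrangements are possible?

Enumerating:
19, 1
18, 2
17, 3
16, 4
15, 5
14, 6
13, 7
12, 8
11, 9
10, 10
That's 10 in total.

10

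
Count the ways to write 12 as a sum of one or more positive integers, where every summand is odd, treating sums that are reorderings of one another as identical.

15

Enumerating:
11+1
9+3
9+1+1+1
7+5
7+3+1+1
7+1+1+1+1+1
5+5+1+1
5+3+3+1
5+3+1+1+1+1
5+1+1+1+1+1+1+1
3+3+3+3
3+3+3+1+1+1
3+3+1+1+1+1+1+1
3+1+1+1+1+1+1+1+1+1
1+1+1+1+1+1+1+1+1+1+1+1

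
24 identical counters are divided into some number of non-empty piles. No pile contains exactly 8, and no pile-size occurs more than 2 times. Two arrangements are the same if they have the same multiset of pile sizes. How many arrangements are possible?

343

Counting exhaustively, 343 partitions satisfy the conditions.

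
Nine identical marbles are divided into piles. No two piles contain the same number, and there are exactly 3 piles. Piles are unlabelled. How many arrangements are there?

3

They are:
1 + 2 + 6
1 + 3 + 5
2 + 3 + 4
That's 3 in total.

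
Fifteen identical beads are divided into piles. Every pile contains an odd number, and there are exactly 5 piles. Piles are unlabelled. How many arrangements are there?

7

The partitions of 15 that satisfy the conditions:
1, 1, 1, 1, 11
1, 1, 1, 3, 9
1, 1, 1, 5, 7
1, 1, 3, 3, 7
1, 1, 3, 5, 5
1, 3, 3, 3, 5
3, 3, 3, 3, 3
That's 7 in total.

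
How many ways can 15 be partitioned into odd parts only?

A partial list (first 12 by largest part):
15
13, 1, 1
11, 3, 1
11, 1, 1, 1, 1
9, 5, 1
9, 3, 3
9, 3, 1, 1, 1
9, 1, 1, 1, 1, 1, 1
7, 7, 1
7, 5, 3
7, 5, 1, 1, 1
7, 3, 3, 1, 1
…and 15 more, for 27 total.

27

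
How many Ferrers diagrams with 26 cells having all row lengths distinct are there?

Systematic enumeration (by largest part, then next-largest, …) yields 165.

165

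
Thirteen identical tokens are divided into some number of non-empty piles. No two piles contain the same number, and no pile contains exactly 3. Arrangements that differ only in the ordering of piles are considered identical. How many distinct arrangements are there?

12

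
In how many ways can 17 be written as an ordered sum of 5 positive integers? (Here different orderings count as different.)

By stars and bars with positive parts, the count is C(16,4) = 1820.

1820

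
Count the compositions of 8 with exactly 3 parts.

Place 2 bars in the 7 internal gaps of a row of 8 dots: C(7,2) = 21.

21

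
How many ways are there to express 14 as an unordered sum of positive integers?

Direct enumeration gives 135 partitions.

135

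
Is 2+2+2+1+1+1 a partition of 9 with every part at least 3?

No

The parts sum to 9, and the condition 'every summand is at least 3' is violated.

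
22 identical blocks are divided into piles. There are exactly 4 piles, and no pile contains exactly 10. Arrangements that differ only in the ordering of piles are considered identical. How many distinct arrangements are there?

72

Enumerating by decreasing first part gives 72 partitions in all.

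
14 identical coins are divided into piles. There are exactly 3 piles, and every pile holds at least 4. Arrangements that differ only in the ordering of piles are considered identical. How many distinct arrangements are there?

Listing the qualifying partitions of 14:
6, 4, 4
5, 5, 4
Counting gives 2.

2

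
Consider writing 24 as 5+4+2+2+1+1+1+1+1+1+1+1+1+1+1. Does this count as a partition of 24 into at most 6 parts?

The parts sum to 24, and the condition 'there are at most 6 summands' is violated.

No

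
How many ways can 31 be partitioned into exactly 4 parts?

There are 225 such partitions.

225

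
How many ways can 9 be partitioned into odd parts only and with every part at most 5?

The partitions of 9 that satisfy the conditions:
1+3+5
1+1+1+1+5
3+3+3
1+1+1+3+3
1+1+1+1+1+1+3
1+1+1+1+1+1+1+1+1
That's 6 in total.

6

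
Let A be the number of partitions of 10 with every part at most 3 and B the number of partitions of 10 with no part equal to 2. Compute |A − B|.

Partitions of 10 with every part at most 3: 14.
Partitions of 10 with no part equal to 2: 20.
|14 − 20| = 6.

6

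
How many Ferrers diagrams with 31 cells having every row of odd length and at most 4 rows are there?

They are:
31
29+1+1
27+3+1
25+5+1
25+3+3
23+7+1
23+5+3
21+9+1
21+7+3
21+5+5
19+11+1
19+9+3
19+7+5
17+13+1
17+11+3
17+9+5
17+7+7
15+15+1
15+13+3
15+11+5
15+9+7
13+13+5
13+11+7
13+9+9
11+11+9

25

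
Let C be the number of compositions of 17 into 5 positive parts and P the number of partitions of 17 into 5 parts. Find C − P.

1773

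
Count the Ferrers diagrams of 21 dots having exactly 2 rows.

They are:
20,1
19,2
18,3
17,4
16,5
15,6
14,7
13,8
12,9
11,10
Counting gives 10.

10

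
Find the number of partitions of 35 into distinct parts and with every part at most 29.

575

A full systematic count gives 575.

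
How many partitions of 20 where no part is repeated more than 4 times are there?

Enumerating by decreasing first part gives 409 partitions in all.

409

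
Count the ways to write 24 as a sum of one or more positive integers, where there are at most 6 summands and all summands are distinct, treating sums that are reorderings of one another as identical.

122

Systematic enumeration (by largest part, then next-largest, …) yields 122.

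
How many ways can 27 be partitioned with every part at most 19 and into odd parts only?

184

There are 184 such partitions.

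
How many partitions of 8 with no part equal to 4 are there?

The partitions of 8 that satisfy the conditions:
8
7 + 1
6 + 2
6 + 1 + 1
5 + 3
5 + 2 + 1
5 + 1 + 1 + 1
3 + 3 + 2
3 + 3 + 1 + 1
3 + 2 + 2 + 1
3 + 2 + 1 + 1 + 1
3 + 1 + 1 + 1 + 1 + 1
2 + 2 + 2 + 2
2 + 2 + 2 + 1 + 1
2 + 2 + 1 + 1 + 1 + 1
2 + 1 + 1 + 1 + 1 + 1 + 1
1 + 1 + 1 + 1 + 1 + 1 + 1 + 1

17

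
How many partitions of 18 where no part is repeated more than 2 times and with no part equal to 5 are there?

93

Counting exhaustively, 93 partitions satisfy the conditions.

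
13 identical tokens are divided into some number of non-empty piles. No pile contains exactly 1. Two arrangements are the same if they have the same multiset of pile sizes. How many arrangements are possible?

The partitions of 13 that satisfy the conditions:
13
11 + 2
10 + 3
9 + 4
9 + 2 + 2
8 + 5
8 + 3 + 2
7 + 6
7 + 4 + 2
7 + 3 + 3
7 + 2 + 2 + 2
6 + 5 + 2
6 + 4 + 3
6 + 3 + 2 + 2
5 + 5 + 3
5 + 4 + 4
5 + 4 + 2 + 2
5 + 3 + 3 + 2
5 + 2 + 2 + 2 + 2
4 + 4 + 3 + 2
4 + 3 + 3 + 3
4 + 3 + 2 + 2 + 2
3 + 3 + 3 + 2 + 2
3 + 2 + 2 + 2 + 2 + 2

24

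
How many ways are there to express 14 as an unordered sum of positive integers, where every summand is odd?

22

Listing the qualifying partitions of 14:
13, 1
11, 3
11, 1, 1, 1
9, 5
9, 3, 1, 1
9, 1, 1, 1, 1, 1
7, 7
7, 5, 1, 1
7, 3, 3, 1
7, 3, 1, 1, 1, 1
7, 1, 1, 1, 1, 1, 1, 1
5, 5, 3, 1
5, 5, 1, 1, 1, 1
5, 3, 3, 3
5, 3, 3, 1, 1, 1
5, 3, 1, 1, 1, 1, 1, 1
5, 1, 1, 1, 1, 1, 1, 1, 1, 1
3, 3, 3, 3, 1, 1
3, 3, 3, 1, 1, 1, 1, 1
3, 3, 1, 1, 1, 1, 1, 1, 1, 1
3, 1, 1, 1, 1, 1, 1, 1, 1, 1, 1, 1
1, 1, 1, 1, 1, 1, 1, 1, 1, 1, 1, 1, 1, 1
Counting gives 22.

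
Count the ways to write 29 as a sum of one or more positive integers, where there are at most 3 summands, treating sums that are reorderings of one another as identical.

85

There are 85 such partitions.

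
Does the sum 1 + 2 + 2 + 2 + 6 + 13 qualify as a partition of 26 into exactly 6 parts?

Yes

The parts sum to 26, and the condition 'there are exactly 6 summands' holds.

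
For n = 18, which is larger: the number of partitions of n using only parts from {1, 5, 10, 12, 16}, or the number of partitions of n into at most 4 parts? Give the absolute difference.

75

Partitions of 18 using only parts from {1, 5, 10, 12, 16}: 9.
Partitions of 18 into at most 4 parts: 84.
|9 − 84| = 75.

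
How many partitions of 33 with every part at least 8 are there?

The partitions of 33 that satisfy the conditions:
33
8+25
9+24
10+23
11+22
12+21
13+20
14+19
15+18
16+17
8+8+17
8+9+16
8+10+15
9+9+15
8+11+14
9+10+14
8+12+13
9+11+13
10+10+13
9+12+12
10+11+12
11+11+11
8+8+8+9

23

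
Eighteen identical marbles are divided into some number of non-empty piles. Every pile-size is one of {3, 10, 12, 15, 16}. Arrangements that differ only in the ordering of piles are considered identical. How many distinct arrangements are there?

3

The partitions of 18 that satisfy the conditions:
15, 3
12, 3, 3
3, 3, 3, 3, 3, 3
Counting gives 3.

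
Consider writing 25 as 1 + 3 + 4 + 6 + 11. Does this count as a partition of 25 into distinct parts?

Yes

The parts sum to 25, and the condition 'all summands are distinct' holds.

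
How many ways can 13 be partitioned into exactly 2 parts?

Enumerating:
12, 1
11, 2
10, 3
9, 4
8, 5
7, 6

6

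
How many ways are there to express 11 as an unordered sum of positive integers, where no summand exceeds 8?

A partial list (first 12 by largest part):
8, 3
8, 2, 1
8, 1, 1, 1
7, 4
7, 3, 1
7, 2, 2
7, 2, 1, 1
7, 1, 1, 1, 1
6, 5
6, 4, 1
6, 3, 2
6, 3, 1, 1
…and 40 more, for 52 total.

52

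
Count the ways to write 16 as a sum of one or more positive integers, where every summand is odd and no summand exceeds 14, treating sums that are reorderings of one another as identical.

31

There are too many to list fully; the first 12 (by largest part) are:
13,3
13,1,1,1
11,5
11,3,1,1
11,1,1,1,1,1
9,7
9,5,1,1
9,3,3,1
9,3,1,1,1,1
9,1,1,1,1,1,1,1
7,7,1,1
7,5,3,1
…and 19 more, for 31 total.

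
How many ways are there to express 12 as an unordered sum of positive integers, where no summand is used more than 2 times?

There are too many to list fully; the first 12 (by largest part) are:
12
11 + 1
10 + 2
10 + 1 + 1
9 + 3
9 + 2 + 1
8 + 4
8 + 3 + 1
8 + 2 + 2
8 + 2 + 1 + 1
7 + 5
7 + 4 + 1
…and 24 more, for 36 total.

36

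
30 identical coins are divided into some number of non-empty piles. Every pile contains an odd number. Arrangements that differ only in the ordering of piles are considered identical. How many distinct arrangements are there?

Systematic enumeration (by largest part, then next-largest, …) yields 296.

296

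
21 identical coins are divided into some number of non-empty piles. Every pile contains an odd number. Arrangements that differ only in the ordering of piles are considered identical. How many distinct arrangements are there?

76

Direct enumeration gives 76 partitions.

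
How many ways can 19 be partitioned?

490

A full systematic count gives 490.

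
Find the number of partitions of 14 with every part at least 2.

34

There are too many to list fully; the first 12 (by largest part) are:
14
2,12
3,11
4,10
2,2,10
5,9
2,3,9
6,8
2,4,8
3,3,8
2,2,2,8
7,7
…and 22 more, for 34 total.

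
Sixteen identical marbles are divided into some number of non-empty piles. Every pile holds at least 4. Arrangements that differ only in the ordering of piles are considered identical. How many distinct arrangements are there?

11

Listing the qualifying partitions of 16:
16
12,4
11,5
10,6
9,7
8,8
8,4,4
7,5,4
6,6,4
6,5,5
4,4,4,4
That's 11 in total.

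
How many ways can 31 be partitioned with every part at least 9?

12

The partitions of 31 that satisfy the conditions:
31
22 + 9
21 + 10
20 + 11
19 + 12
18 + 13
17 + 14
16 + 15
13 + 9 + 9
12 + 10 + 9
11 + 11 + 9
11 + 10 + 10
That's 12 in total.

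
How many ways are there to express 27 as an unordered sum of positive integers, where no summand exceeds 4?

Direct enumeration gives 225 partitions.

225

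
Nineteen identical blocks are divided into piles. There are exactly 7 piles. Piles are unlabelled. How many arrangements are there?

A partial list (first 12 by largest part):
1, 1, 1, 1, 1, 1, 13
1, 1, 1, 1, 1, 2, 12
1, 1, 1, 1, 1, 3, 11
1, 1, 1, 1, 2, 2, 11
1, 1, 1, 1, 1, 4, 10
1, 1, 1, 1, 2, 3, 10
1, 1, 1, 2, 2, 2, 10
1, 1, 1, 1, 1, 5, 9
1, 1, 1, 1, 2, 4, 9
1, 1, 1, 1, 3, 3, 9
1, 1, 1, 2, 2, 3, 9
1, 1, 2, 2, 2, 2, 9
…and 53 more, for 65 total.

65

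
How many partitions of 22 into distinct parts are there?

89

There are 89 such partitions.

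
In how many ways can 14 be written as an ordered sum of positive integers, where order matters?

Each of the 13 gaps between 14 units is either a break or not: 2^13 = 8192.

8192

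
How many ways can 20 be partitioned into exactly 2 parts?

10

They are:
19,1
18,2
17,3
16,4
15,5
14,6
13,7
12,8
11,9
10,10
That's 10 in total.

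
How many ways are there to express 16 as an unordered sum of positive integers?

Counting exhaustively, 231 partitions satisfy the conditions.

231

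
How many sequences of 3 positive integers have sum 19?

153

By stars and bars with positive parts, the count is C(18,2) = 153.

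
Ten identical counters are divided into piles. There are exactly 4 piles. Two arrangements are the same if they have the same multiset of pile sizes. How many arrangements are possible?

They are:
1+1+1+7
1+1+2+6
1+1+3+5
1+2+2+5
1+1+4+4
1+2+3+4
2+2+2+4
1+3+3+3
2+2+3+3
Counting gives 9.

9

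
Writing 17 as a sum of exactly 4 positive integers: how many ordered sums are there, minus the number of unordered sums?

Compositions: C(16,3) = 560.
Unordered (partitions into 4 parts): 39.
Difference: 560 − 39 = 521.

521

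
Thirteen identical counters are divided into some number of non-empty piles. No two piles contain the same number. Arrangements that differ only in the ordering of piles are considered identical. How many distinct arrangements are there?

The partitions of 13 that satisfy the conditions:
13
12,1
11,2
10,3
10,2,1
9,4
9,3,1
8,5
8,4,1
8,3,2
7,6
7,5,1
7,4,2
7,3,2,1
6,5,2
6,4,3
6,4,2,1
5,4,3,1
That's 18 in total.

18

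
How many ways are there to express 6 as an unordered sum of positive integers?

Listing the qualifying partitions of 6:
6
5+1
4+2
4+1+1
3+3
3+2+1
3+1+1+1
2+2+2
2+2+1+1
2+1+1+1+1
1+1+1+1+1+1

11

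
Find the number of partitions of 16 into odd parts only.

There are too many to list fully; the first 12 (by largest part) are:
15 + 1
13 + 3
13 + 1 + 1 + 1
11 + 5
11 + 3 + 1 + 1
11 + 1 + 1 + 1 + 1 + 1
9 + 7
9 + 5 + 1 + 1
9 + 3 + 3 + 1
9 + 3 + 1 + 1 + 1 + 1
9 + 1 + 1 + 1 + 1 + 1 + 1 + 1
7 + 7 + 1 + 1
…and 20 more, for 32 total.

32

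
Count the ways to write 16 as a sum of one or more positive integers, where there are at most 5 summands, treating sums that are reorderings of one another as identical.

101

Systematic enumeration (by largest part, then next-largest, …) yields 101.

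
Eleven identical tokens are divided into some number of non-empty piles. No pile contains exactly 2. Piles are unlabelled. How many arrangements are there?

There are too many to list fully; the first 12 (by largest part) are:
11
10,1
9,1,1
8,3
8,1,1,1
7,4
7,3,1
7,1,1,1,1
6,5
6,4,1
6,3,1,1
6,1,1,1,1,1
…and 14 more, for 26 total.

26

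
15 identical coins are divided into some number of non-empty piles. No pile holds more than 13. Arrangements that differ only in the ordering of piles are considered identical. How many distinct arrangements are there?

174

Direct enumeration gives 174 partitions.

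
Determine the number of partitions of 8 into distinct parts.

Listing the qualifying partitions of 8:
8
7+1
6+2
5+3
5+2+1
4+3+1

6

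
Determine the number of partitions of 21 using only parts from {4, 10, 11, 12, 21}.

2

Enumerating:
21
11+10
That's 2 in total.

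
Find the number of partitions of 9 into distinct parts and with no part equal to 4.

Listing the qualifying partitions of 9:
9
8,1
7,2
6,3
6,2,1
5,3,1
Counting gives 6.

6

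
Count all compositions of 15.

Each of the 14 gaps between 15 units is either a break or not: 2^14 = 16384.

16384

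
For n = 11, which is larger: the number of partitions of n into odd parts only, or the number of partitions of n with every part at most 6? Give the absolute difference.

32

Partitions of 11 into odd parts only: 12.
Partitions of 11 with every part at most 6: 44.
|12 − 44| = 32.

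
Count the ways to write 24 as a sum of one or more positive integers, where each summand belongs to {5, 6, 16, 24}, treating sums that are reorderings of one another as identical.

2

Listing the qualifying partitions of 24:
24
6 + 6 + 6 + 6
That's 2 in total.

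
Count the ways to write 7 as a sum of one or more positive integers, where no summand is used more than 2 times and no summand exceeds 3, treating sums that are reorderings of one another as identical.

3

They are:
3 + 3 + 1
3 + 2 + 2
3 + 2 + 1 + 1
Counting gives 3.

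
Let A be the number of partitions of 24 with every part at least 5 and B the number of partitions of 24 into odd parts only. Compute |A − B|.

Partitions of 24 with every part at least 5: 26.
Partitions of 24 into odd parts only: 122.
|26 − 122| = 96.

96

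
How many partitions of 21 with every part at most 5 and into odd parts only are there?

The partitions of 21 that satisfy the conditions:
1, 5, 5, 5, 5
3, 3, 5, 5, 5
1, 1, 1, 3, 5, 5, 5
1, 1, 1, 1, 1, 1, 5, 5, 5
1, 1, 3, 3, 3, 5, 5
1, 1, 1, 1, 1, 3, 3, 5, 5
1, 1, 1, 1, 1, 1, 1, 1, 3, 5, 5
1, 1, 1, 1, 1, 1, 1, 1, 1, 1, 1, 5, 5
1, 3, 3, 3, 3, 3, 5
1, 1, 1, 1, 3, 3, 3, 3, 5
1, 1, 1, 1, 1, 1, 1, 3, 3, 3, 5
1, 1, 1, 1, 1, 1, 1, 1, 1, 1, 3, 3, 5
1, 1, 1, 1, 1, 1, 1, 1, 1, 1, 1, 1, 1, 3, 5
1, 1, 1, 1, 1, 1, 1, 1, 1, 1, 1, 1, 1, 1, 1, 1, 5
3, 3, 3, 3, 3, 3, 3
1, 1, 1, 3, 3, 3, 3, 3, 3
1, 1, 1, 1, 1, 1, 3, 3, 3, 3, 3
1, 1, 1, 1, 1, 1, 1, 1, 1, 3, 3, 3, 3
1, 1, 1, 1, 1, 1, 1, 1, 1, 1, 1, 1, 3, 3, 3
1, 1, 1, 1, 1, 1, 1, 1, 1, 1, 1, 1, 1, 1, 1, 3, 3
1, 1, 1, 1, 1, 1, 1, 1, 1, 1, 1, 1, 1, 1, 1, 1, 1, 1, 3
1, 1, 1, 1, 1, 1, 1, 1, 1, 1, 1, 1, 1, 1, 1, 1, 1, 1, 1, 1, 1

22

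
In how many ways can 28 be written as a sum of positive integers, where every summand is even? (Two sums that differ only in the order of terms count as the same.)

Systematic enumeration (by largest part, then next-largest, …) yields 135.

135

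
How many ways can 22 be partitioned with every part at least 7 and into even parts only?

3

They are:
22
14, 8
12, 10
That's 3 in total.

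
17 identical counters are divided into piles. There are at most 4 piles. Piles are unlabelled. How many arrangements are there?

72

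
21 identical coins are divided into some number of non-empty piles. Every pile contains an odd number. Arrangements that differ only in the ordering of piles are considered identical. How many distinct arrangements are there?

Counting exhaustively, 76 partitions satisfy the conditions.

76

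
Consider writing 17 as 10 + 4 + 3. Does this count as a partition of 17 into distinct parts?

Yes

The parts sum to 17, and the condition 'all summands are distinct' holds.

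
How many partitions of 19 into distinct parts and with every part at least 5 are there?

Enumerating:
19
14,5
13,6
12,7
11,8
10,9
8,6,5
That's 7 in total.

7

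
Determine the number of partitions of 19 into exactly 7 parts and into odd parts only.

The partitions of 19 that satisfy the conditions:
13+1+1+1+1+1+1
11+3+1+1+1+1+1
9+5+1+1+1+1+1
9+3+3+1+1+1+1
7+7+1+1+1+1+1
7+5+3+1+1+1+1
7+3+3+3+1+1+1
5+5+5+1+1+1+1
5+5+3+3+1+1+1
5+3+3+3+3+1+1
3+3+3+3+3+3+1
That's 11 in total.

11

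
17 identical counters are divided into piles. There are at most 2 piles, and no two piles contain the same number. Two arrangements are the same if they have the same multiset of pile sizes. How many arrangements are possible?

9

They are:
17
16, 1
15, 2
14, 3
13, 4
12, 5
11, 6
10, 7
9, 8
That's 9 in total.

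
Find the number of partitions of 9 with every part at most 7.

There are too many to list fully; the first 12 (by largest part) are:
7 + 2
7 + 1 + 1
6 + 3
6 + 2 + 1
6 + 1 + 1 + 1
5 + 4
5 + 3 + 1
5 + 2 + 2
5 + 2 + 1 + 1
5 + 1 + 1 + 1 + 1
4 + 4 + 1
4 + 3 + 2
…and 16 more, for 28 total.

28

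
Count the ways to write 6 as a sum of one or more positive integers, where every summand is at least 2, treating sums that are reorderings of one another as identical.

4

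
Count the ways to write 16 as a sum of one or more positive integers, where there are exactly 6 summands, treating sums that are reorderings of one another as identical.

35

There are too many to list fully; the first 12 (by largest part) are:
11 + 1 + 1 + 1 + 1 + 1
10 + 2 + 1 + 1 + 1 + 1
9 + 3 + 1 + 1 + 1 + 1
9 + 2 + 2 + 1 + 1 + 1
8 + 4 + 1 + 1 + 1 + 1
8 + 3 + 2 + 1 + 1 + 1
8 + 2 + 2 + 2 + 1 + 1
7 + 5 + 1 + 1 + 1 + 1
7 + 4 + 2 + 1 + 1 + 1
7 + 3 + 3 + 1 + 1 + 1
7 + 3 + 2 + 2 + 1 + 1
7 + 2 + 2 + 2 + 2 + 1
…and 23 more, for 35 total.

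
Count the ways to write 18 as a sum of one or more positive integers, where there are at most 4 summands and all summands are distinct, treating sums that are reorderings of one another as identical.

43

A partial list (first 12 by largest part):
18
1 + 17
2 + 16
3 + 15
1 + 2 + 15
4 + 14
1 + 3 + 14
5 + 13
1 + 4 + 13
2 + 3 + 13
6 + 12
1 + 5 + 12
…and 31 more, for 43 total.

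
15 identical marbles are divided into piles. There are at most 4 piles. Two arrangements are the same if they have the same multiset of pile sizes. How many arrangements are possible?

54

A partial list (first 12 by largest part):
15
14 + 1
13 + 2
13 + 1 + 1
12 + 3
12 + 2 + 1
12 + 1 + 1 + 1
11 + 4
11 + 3 + 1
11 + 2 + 2
11 + 2 + 1 + 1
10 + 5
…and 42 more, for 54 total.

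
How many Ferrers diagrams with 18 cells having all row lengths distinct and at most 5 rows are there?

A partial list (first 12 by largest part):
18
17, 1
16, 2
15, 3
15, 2, 1
14, 4
14, 3, 1
13, 5
13, 4, 1
13, 3, 2
12, 6
12, 5, 1
…and 34 more, for 46 total.

46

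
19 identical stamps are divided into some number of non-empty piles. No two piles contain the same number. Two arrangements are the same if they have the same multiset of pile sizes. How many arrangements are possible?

54

A partial list (first 12 by largest part):
19
18 + 1
17 + 2
16 + 3
16 + 2 + 1
15 + 4
15 + 3 + 1
14 + 5
14 + 4 + 1
14 + 3 + 2
13 + 6
13 + 5 + 1
…and 42 more, for 54 total.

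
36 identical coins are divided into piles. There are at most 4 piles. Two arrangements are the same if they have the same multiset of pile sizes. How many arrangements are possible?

A full systematic count gives 478.

478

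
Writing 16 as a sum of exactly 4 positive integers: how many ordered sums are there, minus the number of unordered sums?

421

Ordered (compositions into 4 parts): C(15,3) = 455.
Unordered (partitions into 4 parts): 34.
Difference: 455 − 34 = 421.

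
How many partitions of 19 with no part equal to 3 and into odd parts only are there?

Enumerating:
19
17+1+1
15+1+1+1+1
13+5+1
13+1+1+1+1+1+1
11+7+1
11+5+1+1+1
11+1+1+1+1+1+1+1+1
9+9+1
9+7+1+1+1
9+5+5
9+5+1+1+1+1+1
9+1+1+1+1+1+1+1+1+1+1
7+7+5
7+7+1+1+1+1+1
7+5+5+1+1
7+5+1+1+1+1+1+1+1
7+1+1+1+1+1+1+1+1+1+1+1+1
5+5+5+1+1+1+1
5+5+1+1+1+1+1+1+1+1+1
5+1+1+1+1+1+1+1+1+1+1+1+1+1+1
1+1+1+1+1+1+1+1+1+1+1+1+1+1+1+1+1+1+1

22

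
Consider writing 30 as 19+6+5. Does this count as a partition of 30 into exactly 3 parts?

The parts sum to 30, and the condition 'there are exactly 3 summands' holds.

Yes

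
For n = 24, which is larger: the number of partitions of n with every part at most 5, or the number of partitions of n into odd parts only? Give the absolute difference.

211

Partitions of 24 with every part at most 5: 333.
Partitions of 24 into odd parts only: 122.
|333 − 122| = 211.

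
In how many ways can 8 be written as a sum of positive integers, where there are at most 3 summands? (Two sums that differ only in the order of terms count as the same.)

10

Listing the qualifying partitions of 8:
8
7 + 1
6 + 2
6 + 1 + 1
5 + 3
5 + 2 + 1
4 + 4
4 + 3 + 1
4 + 2 + 2
3 + 3 + 2
That's 10 in total.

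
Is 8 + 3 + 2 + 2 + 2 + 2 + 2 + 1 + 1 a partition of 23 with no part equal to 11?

Yes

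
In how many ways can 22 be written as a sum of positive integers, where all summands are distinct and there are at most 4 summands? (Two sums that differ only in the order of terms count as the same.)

Enumerating by decreasing first part gives 75 partitions in all.

75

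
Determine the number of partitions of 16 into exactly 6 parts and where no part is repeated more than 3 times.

Listing the qualifying partitions of 16:
1+1+1+2+2+9
1+1+1+2+3+8
1+1+2+2+2+8
1+1+1+2+4+7
1+1+1+3+3+7
1+1+2+2+3+7
1+1+1+2+5+6
1+1+1+3+4+6
1+1+2+2+4+6
1+1+2+3+3+6
1+2+2+2+3+6
1+1+1+3+5+5
1+1+2+2+5+5
1+1+1+4+4+5
1+1+2+3+4+5
1+2+2+2+4+5
1+1+3+3+3+5
1+2+2+3+3+5
1+1+2+4+4+4
1+1+3+3+4+4
1+2+2+3+4+4
1+2+3+3+3+4
2+2+2+3+3+4
That's 23 in total.

23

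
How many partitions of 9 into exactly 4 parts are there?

The partitions of 9 that satisfy the conditions:
6,1,1,1
5,2,1,1
4,3,1,1
4,2,2,1
3,3,2,1
3,2,2,2
That's 6 in total.

6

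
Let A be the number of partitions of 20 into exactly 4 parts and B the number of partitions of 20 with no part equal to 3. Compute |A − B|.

Partitions of 20 into exactly 4 parts: 64.
Partitions of 20 with no part equal to 3: 330.
|64 − 330| = 266.

266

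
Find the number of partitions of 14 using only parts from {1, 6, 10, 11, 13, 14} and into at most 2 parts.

2

Enumerating:
14
13 + 1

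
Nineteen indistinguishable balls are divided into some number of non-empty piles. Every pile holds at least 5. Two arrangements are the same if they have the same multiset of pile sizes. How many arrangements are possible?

10

Listing the qualifying partitions of 19:
19
14, 5
13, 6
12, 7
11, 8
10, 9
9, 5, 5
8, 6, 5
7, 7, 5
7, 6, 6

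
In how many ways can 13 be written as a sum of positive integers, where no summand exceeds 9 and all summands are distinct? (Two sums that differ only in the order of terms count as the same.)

13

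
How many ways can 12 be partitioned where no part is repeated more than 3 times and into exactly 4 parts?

They are:
1 + 1 + 1 + 9
1 + 1 + 2 + 8
1 + 1 + 3 + 7
1 + 2 + 2 + 7
1 + 1 + 4 + 6
1 + 2 + 3 + 6
2 + 2 + 2 + 6
1 + 1 + 5 + 5
1 + 2 + 4 + 5
1 + 3 + 3 + 5
2 + 2 + 3 + 5
1 + 3 + 4 + 4
2 + 2 + 4 + 4
2 + 3 + 3 + 4

14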